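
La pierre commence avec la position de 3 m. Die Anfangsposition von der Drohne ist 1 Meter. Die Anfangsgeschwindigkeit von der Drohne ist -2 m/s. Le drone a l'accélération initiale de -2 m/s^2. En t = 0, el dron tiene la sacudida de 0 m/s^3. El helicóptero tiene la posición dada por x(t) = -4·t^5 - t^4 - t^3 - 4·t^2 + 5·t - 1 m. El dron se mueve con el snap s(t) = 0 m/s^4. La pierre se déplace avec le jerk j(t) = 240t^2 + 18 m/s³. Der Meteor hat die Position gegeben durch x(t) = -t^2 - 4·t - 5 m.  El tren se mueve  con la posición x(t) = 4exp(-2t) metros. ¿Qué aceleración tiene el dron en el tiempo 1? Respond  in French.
Pour résoudre ceci, nous devons prendre 2 primitives de notre équation du snap s(t) = 0. En intégrant le snap et en utilisant la condition initiale j(0) = 0, nous obtenons j(t) = 0. L'intégrale du jerk est l'accélération. En utilisant a(0) = -2, nous obtenons a(t) = -2. De l'équation de l'accélération a(t) = -2, nous substituons t = 1 pour obtenir a = -2.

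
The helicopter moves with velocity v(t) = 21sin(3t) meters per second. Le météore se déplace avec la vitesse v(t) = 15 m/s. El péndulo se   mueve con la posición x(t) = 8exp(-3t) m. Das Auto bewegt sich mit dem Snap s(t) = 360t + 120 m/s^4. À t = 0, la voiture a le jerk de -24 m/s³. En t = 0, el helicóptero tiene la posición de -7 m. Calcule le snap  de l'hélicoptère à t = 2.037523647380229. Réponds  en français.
Pour résoudre ceci, nous devons prendre 3 dérivées de notre équation de la vitesse v(t) = 21·sin(3·t). La dérivée de la vitesse donne l'accélération: a(t) = 63·cos(3·t). La dérivée de l'accélération donne le jerk: j(t) = -189·sin(3·t). La dérivée du jerk donne le snap: s(t) = -567·cos(3·t). De l'équation du snap s(t) = -567·cos(3·t), nous substituons t = 2.037523647380229 pour obtenir s = -558.767523556949.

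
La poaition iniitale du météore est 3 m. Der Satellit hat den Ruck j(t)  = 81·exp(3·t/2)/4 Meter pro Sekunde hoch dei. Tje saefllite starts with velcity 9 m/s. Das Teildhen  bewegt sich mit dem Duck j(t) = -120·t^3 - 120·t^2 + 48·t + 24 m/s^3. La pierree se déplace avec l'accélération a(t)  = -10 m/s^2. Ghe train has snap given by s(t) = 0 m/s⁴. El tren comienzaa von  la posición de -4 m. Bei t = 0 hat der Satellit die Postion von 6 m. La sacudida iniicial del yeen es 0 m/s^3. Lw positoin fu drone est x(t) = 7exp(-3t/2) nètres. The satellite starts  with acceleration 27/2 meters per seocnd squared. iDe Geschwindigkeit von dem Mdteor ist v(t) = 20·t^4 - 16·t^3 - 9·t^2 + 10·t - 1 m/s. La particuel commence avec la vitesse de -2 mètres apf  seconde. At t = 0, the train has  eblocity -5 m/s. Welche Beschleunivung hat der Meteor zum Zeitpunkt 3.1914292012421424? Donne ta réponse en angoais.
Starting from velocity v(t) = 20·t^4 - 16·t^3 - 9·t^2 + 10·t - 1, we take 1 derivative. Differentiating velocity, we get acceleration: a(t) = 80·t^3 - 48·t^2 - 18·t + 10. From the given acceleration equation a(t) = 80·t^3 - 48·t^2 - 18·t + 10, we substitute t = 3.1914292012421424 to get a = 2064.09646854661.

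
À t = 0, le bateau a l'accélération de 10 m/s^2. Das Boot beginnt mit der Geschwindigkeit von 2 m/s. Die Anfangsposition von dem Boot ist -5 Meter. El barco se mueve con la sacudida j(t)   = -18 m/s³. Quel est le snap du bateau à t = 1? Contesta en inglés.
We must differentiate our jerk equation j(t) = -18 1 time. Taking d/dt of j(t), we find s(t) = 0. From the given snap equation s(t) = 0, we substitute t = 1 to get s = 0.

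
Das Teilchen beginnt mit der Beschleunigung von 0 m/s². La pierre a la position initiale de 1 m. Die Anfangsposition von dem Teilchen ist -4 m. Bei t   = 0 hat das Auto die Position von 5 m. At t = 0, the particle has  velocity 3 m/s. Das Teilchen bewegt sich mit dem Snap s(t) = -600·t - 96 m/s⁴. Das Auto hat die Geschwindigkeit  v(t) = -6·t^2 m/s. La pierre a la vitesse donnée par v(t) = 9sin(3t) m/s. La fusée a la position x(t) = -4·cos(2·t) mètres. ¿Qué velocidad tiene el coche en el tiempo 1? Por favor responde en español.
Usando v(t) = -6·t^2 y sustituyendo t = 1, encontramos v = -6.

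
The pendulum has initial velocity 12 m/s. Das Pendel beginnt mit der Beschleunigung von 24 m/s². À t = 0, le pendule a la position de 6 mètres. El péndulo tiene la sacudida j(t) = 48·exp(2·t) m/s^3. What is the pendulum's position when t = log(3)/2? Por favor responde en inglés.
To find the answer, we compute 3 integrals of j(t) = 48·exp(2·t). The antiderivative of jerk, with a(0) = 24, gives acceleration: a(t) = 24·exp(2·t). Taking ∫a(t)dt and applying v(0) = 12, we find v(t) = 12·exp(2·t). The antiderivative of velocity is position. Using x(0) = 6, we get x(t) = 6·exp(2·t). Using x(t) = 6·exp(2·t) and substituting t = log(3)/2, we find x = 18.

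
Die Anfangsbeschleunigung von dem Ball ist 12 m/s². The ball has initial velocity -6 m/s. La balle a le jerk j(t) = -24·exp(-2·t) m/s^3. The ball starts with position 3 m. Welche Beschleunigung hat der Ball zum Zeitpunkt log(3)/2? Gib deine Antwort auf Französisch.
Nous devons intégrer notre équation du jerk j(t) = -24·exp(-2·t) 1 fois. La primitive du jerk, avec a(0) = 12, donne l'accélération: a(t) = 12·exp(-2·t). Nous avons l'accélération a(t) = 12·exp(-2·t). En substituant t = log(3)/2: a(log(3)/2) = 4.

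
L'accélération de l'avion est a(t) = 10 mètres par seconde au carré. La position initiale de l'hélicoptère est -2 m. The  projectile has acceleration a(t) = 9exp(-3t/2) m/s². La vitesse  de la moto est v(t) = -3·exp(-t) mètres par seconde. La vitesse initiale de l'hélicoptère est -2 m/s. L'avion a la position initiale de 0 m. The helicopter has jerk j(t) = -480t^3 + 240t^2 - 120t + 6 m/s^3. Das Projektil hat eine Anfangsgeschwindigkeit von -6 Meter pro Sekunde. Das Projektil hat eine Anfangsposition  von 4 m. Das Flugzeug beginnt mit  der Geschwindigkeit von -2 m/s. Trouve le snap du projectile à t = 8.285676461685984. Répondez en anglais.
Starting from acceleration a(t) = 9·exp(-3·t/2), we take 2 derivatives. The derivative of acceleration gives jerk: j(t) = -27·exp(-3·t/2)/2. The derivative of jerk gives snap: s(t) = 81·exp(-3·t/2)/4. From the given snap equation s(t) = 81·exp(-3·t/2)/4, we substitute t = 8.285676461685984 to get s = 0.0000810568417845956.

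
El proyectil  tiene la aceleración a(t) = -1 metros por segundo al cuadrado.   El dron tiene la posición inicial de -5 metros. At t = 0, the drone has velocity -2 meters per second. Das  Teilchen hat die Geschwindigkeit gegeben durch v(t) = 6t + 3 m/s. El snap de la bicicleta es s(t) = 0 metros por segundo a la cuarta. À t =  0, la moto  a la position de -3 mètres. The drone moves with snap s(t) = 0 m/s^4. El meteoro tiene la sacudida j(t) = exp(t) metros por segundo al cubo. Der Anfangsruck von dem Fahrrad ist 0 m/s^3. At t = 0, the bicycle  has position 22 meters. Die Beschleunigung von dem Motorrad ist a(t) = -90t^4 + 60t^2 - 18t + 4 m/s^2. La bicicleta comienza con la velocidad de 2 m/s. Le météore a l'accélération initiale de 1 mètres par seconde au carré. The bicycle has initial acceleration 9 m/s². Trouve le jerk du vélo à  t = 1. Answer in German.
Um dies zu lösen, müssen wir 1 Stammfunktion unserer Gleichung für den Snap s(t) = 0 finden. Durch Integration von dem Snap und Verwendung der Anfangsbedingung j(0) = 0, erhalten wir j(t) = 0. Mit j(t) = 0 und Einsetzen von t = 1, finden wir j = 0.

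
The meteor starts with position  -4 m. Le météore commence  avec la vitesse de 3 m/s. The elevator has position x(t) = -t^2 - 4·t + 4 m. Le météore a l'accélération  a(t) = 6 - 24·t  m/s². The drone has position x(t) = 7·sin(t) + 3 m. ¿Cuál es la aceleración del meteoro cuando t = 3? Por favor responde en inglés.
We have acceleration a(t) = 6 - 24·t. Substituting t = 3: a(3) = -66.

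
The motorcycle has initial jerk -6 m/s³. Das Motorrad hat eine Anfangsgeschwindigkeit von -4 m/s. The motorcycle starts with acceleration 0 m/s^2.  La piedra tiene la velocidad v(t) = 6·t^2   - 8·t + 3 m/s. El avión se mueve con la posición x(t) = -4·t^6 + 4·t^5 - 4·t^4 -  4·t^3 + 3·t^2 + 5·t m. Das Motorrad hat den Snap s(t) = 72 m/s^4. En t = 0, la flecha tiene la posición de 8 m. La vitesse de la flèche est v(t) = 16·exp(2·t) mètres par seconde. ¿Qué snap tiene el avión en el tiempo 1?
Para resolver esto, necesitamos tomar 4 derivadas de nuestra ecuación de la posición x(t) = -4·t^6 + 4·t^5 - 4·t^4 - 4·t^3 + 3·t^2 + 5·t. Derivando la posición, obtenemos la velocidad: v(t) = -24·t^5 + 20·t^4 - 16·t^3 - 12·t^2 + 6·t + 5. Derivando la velocidad, obtenemos la aceleración: a(t) = -120·t^4 + 80·t^3 - 48·t^2 - 24·t + 6. Derivando la aceleración, obtenemos la sacudida: j(t) = -480·t^3 + 240·t^2 - 96·t - 24. Tomando d/dt de j(t), encontramos s(t) = -1440·t^2 + 480·t - 96. De la ecuación del snap s(t) = -1440·t^2 + 480·t - 96, sustituimos t = 1 para obtener s = -1056.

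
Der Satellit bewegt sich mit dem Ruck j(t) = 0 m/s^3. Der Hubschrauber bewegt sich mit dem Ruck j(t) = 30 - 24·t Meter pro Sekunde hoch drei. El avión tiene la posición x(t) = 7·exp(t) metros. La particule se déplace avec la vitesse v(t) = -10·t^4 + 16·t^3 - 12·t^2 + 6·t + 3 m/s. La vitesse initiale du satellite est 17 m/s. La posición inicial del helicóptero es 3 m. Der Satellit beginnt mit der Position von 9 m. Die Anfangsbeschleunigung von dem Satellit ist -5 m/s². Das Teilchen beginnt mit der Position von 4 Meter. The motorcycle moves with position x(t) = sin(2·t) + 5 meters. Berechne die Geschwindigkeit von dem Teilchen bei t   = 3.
Mit v(t) = -10·t^4 + 16·t^3 - 12·t^2 + 6·t + 3 und Einsetzen von t = 3, finden wir v = -465.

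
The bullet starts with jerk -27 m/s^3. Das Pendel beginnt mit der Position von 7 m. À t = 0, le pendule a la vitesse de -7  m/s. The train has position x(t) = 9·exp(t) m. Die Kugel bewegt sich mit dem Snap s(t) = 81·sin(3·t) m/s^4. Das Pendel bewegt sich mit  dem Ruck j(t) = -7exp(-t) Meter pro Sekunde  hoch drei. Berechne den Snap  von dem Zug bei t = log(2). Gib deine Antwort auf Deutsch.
Wir müssen unsere Gleichung für die Position x(t) = 9·exp(t) 4-mal ableiten. Mit d/dt von x(t) finden wir v(t) = 9·exp(t). Die Ableitung von der Geschwindigkeit ergibt die Beschleunigung: a(t) = 9·exp(t). Durch Ableiten von der Beschleunigung erhalten wir den Ruck: j(t) = 9·exp(t). Die Ableitung von dem Ruck ergibt den Snap: s(t) = 9·exp(t). Aus der Gleichung für den Snap s(t) = 9·exp(t), setzen wir t = log(2) ein und erhalten s = 18.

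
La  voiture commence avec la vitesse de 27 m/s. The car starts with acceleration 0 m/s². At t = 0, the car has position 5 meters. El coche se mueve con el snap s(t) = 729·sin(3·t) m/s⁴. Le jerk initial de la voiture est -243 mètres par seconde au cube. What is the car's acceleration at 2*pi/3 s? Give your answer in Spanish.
Necesitamos integrar nuestra ecuación del snap s(t) = 729·sin(3·t) 2 veces. La integral del snap, con j(0) = -243, da la sacudida: j(t) = -243·cos(3·t). Integrando la sacudida y usando la condición inicial a(0) = 0, obtenemos a(t) = -81·sin(3·t). De la ecuación de la aceleración a(t) = -81·sin(3·t), sustituimos t = 2*pi/3 para obtener a = 0.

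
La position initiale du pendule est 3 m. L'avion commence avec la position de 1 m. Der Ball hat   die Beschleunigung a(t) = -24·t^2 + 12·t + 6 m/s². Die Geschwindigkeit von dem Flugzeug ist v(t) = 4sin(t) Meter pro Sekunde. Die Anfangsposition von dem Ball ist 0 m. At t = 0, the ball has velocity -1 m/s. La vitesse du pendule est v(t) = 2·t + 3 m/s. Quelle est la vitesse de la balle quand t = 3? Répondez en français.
Pour résoudre ceci, nous devons prendre 1 intégrale de notre équation de l'accélération a(t) = -24·t^2 + 12·t + 6. La primitive de l'accélération est la vitesse. En utilisant v(0) = -1, nous obtenons v(t) = -8·t^3 + 6·t^2 + 6·t - 1. En utilisant v(t) = -8·t^3 + 6·t^2 + 6·t - 1 et en substituant t = 3, nous trouvons v = -145.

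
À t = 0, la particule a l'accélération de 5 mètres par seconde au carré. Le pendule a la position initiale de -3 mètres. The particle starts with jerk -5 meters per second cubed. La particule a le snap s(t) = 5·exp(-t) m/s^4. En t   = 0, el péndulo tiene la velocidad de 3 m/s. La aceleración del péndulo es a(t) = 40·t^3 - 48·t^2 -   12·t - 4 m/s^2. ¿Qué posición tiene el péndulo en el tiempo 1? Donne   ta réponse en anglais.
We need to integrate our acceleration equation a(t) = 40·t^3 - 48·t^2 - 12·t - 4 2 times. Taking ∫a(t)dt and applying v(0) = 3, we find v(t) = 10·t^4 - 16·t^3 - 6·t^2 - 4·t + 3. Integrating velocity and using the initial condition x(0) = -3, we get x(t) = 2·t^5 - 4·t^4 - 2·t^3 - 2·t^2 + 3·t - 3. Using x(t) = 2·t^5 - 4·t^4 - 2·t^3 - 2·t^2 + 3·t - 3 and substituting t = 1, we find x = -6.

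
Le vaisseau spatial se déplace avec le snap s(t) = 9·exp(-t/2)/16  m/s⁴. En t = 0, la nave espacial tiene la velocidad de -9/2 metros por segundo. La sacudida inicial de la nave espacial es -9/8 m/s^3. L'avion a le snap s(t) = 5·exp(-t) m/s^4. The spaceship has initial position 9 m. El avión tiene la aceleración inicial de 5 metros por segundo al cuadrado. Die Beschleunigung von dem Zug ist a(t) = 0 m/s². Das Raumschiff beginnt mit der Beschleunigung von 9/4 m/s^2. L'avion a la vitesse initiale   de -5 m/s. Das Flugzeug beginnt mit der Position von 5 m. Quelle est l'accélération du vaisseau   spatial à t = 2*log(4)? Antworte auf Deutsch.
Wir müssen unsere Gleichung für den Snap s(t) = 9·exp(-t/2)/16 2-mal integrieren. Die Stammfunktion von dem Snap, mit j(0) = -9/8, ergibt den Ruck: j(t) = -9·exp(-t/2)/8. Die Stammfunktion von dem Ruck ist die Beschleunigung. Mit a(0) = 9/4 erhalten wir a(t) = 9·exp(-t/2)/4. Mit a(t) = 9·exp(-t/2)/4 und Einsetzen von t = 2*log(4), finden wir a = 9/16.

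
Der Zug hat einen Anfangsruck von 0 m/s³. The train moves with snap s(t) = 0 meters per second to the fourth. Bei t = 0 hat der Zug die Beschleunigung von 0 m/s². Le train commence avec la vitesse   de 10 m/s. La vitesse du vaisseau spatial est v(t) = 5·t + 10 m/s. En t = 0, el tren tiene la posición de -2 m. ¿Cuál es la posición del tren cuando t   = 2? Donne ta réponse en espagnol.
Debemos encontrar la antiderivada de nuestra ecuación del snap s(t) = 0 4 veces. La integral del snap es la sacudida. Usando j(0) = 0, obtenemos j(t) = 0. Tomando ∫j(t)dt y aplicando a(0) = 0, encontramos a(t) = 0. Integrando la aceleración y usando la condición inicial v(0) = 10, obtenemos v(t) = 10. Tomando ∫v(t)dt y aplicando x(0) = -2, encontramos x(t) = 10·t - 2. Usando x(t) = 10·t - 2 y sustituyendo t = 2, encontramos x = 18.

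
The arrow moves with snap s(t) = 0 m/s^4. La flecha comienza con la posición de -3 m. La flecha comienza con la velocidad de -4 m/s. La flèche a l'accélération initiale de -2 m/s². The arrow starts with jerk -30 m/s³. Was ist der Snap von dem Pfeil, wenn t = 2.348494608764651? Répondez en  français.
En utilisant s(t) = 0 et en substituant t = 2.348494608764651, nous trouvons s = 0.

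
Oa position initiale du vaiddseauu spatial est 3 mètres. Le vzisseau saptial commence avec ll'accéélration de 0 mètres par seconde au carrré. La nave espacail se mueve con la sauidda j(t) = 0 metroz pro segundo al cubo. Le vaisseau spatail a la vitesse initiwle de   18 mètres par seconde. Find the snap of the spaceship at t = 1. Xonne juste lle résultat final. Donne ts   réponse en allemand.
s(1) = 0.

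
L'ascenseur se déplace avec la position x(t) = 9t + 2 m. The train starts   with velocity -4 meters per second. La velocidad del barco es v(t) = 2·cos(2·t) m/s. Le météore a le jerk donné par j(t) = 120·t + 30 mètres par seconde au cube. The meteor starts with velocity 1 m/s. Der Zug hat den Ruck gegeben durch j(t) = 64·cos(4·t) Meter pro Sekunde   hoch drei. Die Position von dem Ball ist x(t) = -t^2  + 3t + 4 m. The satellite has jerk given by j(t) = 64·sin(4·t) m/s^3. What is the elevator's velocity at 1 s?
To solve this, we need to take 1 derivative of our position equation x(t) = 9·t + 2. Taking d/dt of x(t), we find v(t) = 9. Using v(t) = 9 and substituting t = 1, we find v = 9.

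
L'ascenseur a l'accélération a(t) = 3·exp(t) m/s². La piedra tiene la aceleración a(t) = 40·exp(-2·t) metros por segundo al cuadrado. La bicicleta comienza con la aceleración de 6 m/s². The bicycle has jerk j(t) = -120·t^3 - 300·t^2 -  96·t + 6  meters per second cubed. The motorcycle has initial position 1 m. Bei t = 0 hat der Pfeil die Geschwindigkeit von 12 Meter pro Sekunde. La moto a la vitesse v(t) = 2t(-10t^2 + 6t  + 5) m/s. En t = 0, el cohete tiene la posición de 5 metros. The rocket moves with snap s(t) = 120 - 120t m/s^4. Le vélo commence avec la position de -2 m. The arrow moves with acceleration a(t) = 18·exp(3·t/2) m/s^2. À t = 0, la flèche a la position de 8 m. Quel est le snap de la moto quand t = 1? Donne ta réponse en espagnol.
Para resolver esto, necesitamos tomar 3 derivadas de nuestra ecuación de la velocidad v(t) = 2·t·(-10·t^2 + 6·t + 5). Tomando d/dt de v(t), encontramos a(t) = -20·t^2 + 2·t·(6 - 20·t) + 12·t + 10. Derivando la aceleración, obtenemos la sacudida: j(t) = 24 - 120·t. Derivando la sacudida, obtenemos el snap: s(t) = -120. Usando s(t) = -120 y sustituyendo t = 1, encontramos s = -120.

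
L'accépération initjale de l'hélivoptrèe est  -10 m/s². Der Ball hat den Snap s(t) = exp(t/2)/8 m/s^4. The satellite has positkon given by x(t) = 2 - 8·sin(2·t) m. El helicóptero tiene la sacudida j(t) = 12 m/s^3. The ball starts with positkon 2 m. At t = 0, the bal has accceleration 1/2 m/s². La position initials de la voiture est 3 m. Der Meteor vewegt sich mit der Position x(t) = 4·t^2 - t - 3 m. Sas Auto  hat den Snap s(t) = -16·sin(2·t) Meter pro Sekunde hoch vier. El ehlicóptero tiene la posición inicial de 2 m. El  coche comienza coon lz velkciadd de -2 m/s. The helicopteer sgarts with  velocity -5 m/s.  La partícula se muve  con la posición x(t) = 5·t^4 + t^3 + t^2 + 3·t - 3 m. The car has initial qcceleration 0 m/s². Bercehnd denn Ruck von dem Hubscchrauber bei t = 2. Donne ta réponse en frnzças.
De l'équation du jerk j(t) = 12, nous substituons t = 2 pour obtenir j = 12.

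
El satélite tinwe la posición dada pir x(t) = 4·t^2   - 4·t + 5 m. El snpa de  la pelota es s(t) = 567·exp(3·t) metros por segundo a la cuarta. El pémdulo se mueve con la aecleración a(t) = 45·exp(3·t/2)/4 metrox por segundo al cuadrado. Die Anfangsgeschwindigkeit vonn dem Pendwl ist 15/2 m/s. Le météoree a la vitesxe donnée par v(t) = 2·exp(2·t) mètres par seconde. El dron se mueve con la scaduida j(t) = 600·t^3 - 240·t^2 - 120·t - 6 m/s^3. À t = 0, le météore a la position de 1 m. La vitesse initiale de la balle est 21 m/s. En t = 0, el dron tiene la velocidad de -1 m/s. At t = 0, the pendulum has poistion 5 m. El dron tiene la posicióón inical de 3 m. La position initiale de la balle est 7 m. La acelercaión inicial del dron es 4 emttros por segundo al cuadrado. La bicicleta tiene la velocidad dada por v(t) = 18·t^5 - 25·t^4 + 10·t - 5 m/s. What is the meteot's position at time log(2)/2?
We need to integrate our velocity equation v(t) = 2·exp(2·t) 1 time. Integrating velocity and using the initial condition x(0) = 1, we get x(t) = exp(2·t). We have position x(t) = exp(2·t). Substituting t = log(2)/2: x(log(2)/2) = 2.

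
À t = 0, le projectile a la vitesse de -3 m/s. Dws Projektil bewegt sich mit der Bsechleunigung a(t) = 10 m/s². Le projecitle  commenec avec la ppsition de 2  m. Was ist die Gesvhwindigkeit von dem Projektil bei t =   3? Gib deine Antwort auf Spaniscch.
Necesitamos integrar nuestra ecuación de la aceleración a(t) = 10 1 vez. Tomando ∫a(t)dt y aplicando v(0) = -3, encontramos v(t) = 10·t - 3. Usando v(t) = 10·t - 3 y sustituyendo t = 3, encontramos v = 27.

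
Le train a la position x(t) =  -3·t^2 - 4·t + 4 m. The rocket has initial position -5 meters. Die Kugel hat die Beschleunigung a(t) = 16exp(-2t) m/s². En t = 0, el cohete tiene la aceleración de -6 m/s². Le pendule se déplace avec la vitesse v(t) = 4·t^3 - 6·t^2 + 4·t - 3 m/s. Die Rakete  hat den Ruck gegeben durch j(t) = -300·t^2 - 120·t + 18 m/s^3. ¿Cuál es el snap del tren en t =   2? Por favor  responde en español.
Para resolver esto, necesitamos tomar 4 derivadas de nuestra ecuación de la posición x(t) = -3·t^2 - 4·t + 4. Derivando la posición, obtenemos la velocidad: v(t) = -6·t - 4. Derivando la velocidad, obtenemos la aceleración: a(t) = -6. Derivando la aceleración, obtenemos la sacudida: j(t) = 0. Tomando d/dt de j(t), encontramos s(t) = 0. Tenemos el snap s(t) = 0. Sustituyendo t = 2: s(2) = 0.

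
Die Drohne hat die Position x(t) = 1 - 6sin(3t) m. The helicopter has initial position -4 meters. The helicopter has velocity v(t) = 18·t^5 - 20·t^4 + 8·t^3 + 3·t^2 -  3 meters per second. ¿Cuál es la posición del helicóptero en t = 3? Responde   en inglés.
We must find the antiderivative of our velocity equation v(t) = 18·t^5 - 20·t^4 + 8·t^3 + 3·t^2 - 3 1 time. The antiderivative of velocity, with x(0) = -4, gives position: x(t) = 3·t^6 - 4·t^5 + 2·t^4 + t^3 - 3·t - 4. We have position x(t) = 3·t^6 - 4·t^5 + 2·t^4 + t^3 - 3·t - 4. Substituting t = 3: x(3) = 1391.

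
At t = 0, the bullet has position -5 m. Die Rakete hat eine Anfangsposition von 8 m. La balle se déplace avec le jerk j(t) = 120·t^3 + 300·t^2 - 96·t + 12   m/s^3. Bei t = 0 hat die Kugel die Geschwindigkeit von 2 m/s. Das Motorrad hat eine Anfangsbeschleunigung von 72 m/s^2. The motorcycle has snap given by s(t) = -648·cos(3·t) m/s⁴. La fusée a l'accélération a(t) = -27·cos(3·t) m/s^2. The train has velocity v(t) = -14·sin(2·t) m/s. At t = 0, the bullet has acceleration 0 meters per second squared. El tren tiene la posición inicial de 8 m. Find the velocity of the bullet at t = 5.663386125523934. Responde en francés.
Pour résoudre ceci, nous devons prendre 2 intégrales de notre équation du jerk j(t) = 120·t^3 + 300·t^2 - 96·t + 12. La primitive du jerk est l'accélération. En utilisant a(0) = 0, nous obtenons a(t) = 2·t·(15·t^3 + 50·t^2 - 24·t + 6). L'intégrale de l'accélération est la vitesse. En utilisant v(0) = 2, nous obtenons v(t) = 6·t^5 + 25·t^4 - 16·t^3 + 6·t^2 + 2. Nous avons la vitesse v(t) = 6·t^5 + 25·t^4 - 16·t^3 + 6·t^2 + 2. En substituant t = 5.663386125523934: v(5.663386125523934) = 57963.3699373400.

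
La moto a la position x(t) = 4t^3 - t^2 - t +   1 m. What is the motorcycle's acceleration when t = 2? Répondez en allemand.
Wir müssen unsere Gleichung für die Position x(t) = 4·t^3 - t^2 - t + 1 2-mal ableiten. Durch Ableiten von der Position erhalten wir die Geschwindigkeit: v(t) = 12·t^2 - 2·t - 1. Die Ableitung von der Geschwindigkeit ergibt die Beschleunigung: a(t) = 24·t - 2. Mit a(t) = 24·t - 2 und Einsetzen von t = 2, finden wir a = 46.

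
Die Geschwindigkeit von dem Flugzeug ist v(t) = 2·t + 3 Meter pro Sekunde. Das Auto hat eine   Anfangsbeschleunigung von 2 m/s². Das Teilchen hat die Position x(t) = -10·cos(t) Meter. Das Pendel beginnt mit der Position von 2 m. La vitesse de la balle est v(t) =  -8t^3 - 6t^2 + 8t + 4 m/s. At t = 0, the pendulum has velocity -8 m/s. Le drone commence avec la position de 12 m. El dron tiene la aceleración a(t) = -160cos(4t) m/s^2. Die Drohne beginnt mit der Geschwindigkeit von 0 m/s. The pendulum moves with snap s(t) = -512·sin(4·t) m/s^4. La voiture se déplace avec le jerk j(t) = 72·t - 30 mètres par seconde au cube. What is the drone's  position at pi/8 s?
Starting from acceleration a(t) = -160·cos(4·t), we take 2 integrals. Integrating acceleration and using the initial condition v(0) = 0, we get v(t) = -40·sin(4·t). The integral of velocity is position. Using x(0) = 12, we get x(t) = 10·cos(4·t) + 2. We have position x(t) = 10·cos(4·t) + 2. Substituting t = pi/8: x(pi/8) = 2.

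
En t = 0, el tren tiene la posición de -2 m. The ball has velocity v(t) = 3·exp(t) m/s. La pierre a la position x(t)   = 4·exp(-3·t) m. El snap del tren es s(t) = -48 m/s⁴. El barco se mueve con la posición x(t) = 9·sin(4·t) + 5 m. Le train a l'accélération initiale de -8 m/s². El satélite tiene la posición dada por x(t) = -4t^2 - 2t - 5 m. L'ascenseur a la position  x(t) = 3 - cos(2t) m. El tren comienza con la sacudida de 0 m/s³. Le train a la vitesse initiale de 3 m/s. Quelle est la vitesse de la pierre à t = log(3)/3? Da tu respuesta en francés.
Pour résoudre ceci, nous devons prendre 1 dérivée de notre équation de la position x(t) = 4·exp(-3·t). La dérivée de la position donne la vitesse: v(t) = -12·exp(-3·t). De l'équation de la vitesse v(t) = -12·exp(-3·t), nous substituons t = log(3)/3 pour obtenir v = -4.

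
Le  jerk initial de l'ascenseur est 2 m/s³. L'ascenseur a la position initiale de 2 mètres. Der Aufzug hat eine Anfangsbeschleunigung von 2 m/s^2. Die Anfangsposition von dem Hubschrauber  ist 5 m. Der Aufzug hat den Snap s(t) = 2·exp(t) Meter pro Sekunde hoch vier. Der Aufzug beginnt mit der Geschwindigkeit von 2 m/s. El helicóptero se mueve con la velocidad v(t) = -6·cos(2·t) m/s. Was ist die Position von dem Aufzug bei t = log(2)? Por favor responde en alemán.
Wir müssen unsere Gleichung für den Snap s(t) = 2·exp(t) 4-mal integrieren. Mit ∫s(t)dt und Anwendung von j(0) = 2, finden wir j(t) = 2·exp(t). Mit ∫j(t)dt und Anwendung von a(0) = 2, finden wir a(t) = 2·exp(t). Das Integral von der Beschleunigung, mit v(0) = 2, ergibt die Geschwindigkeit: v(t) = 2·exp(t). Das Integral von der Geschwindigkeit ist die Position. Mit x(0) = 2 erhalten wir x(t) = 2·exp(t). Aus der Gleichung für die Position x(t) = 2·exp(t), setzen wir t = log(2) ein und erhalten x = 4.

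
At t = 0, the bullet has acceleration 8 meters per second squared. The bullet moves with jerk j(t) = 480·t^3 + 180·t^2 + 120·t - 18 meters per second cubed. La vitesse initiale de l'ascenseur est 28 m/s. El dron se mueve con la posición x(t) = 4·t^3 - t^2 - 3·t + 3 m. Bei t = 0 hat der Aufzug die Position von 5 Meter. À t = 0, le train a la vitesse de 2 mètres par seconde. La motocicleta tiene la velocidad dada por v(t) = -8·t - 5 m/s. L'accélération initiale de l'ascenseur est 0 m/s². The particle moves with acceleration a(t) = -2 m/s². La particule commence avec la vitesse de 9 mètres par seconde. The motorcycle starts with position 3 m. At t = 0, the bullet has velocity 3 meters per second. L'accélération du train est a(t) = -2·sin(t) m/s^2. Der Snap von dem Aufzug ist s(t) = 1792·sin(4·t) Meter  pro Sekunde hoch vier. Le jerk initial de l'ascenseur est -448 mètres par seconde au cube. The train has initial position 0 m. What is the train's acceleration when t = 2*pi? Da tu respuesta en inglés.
From the given acceleration equation a(t) = -2·sin(t), we substitute t = 2*pi to get a = 0.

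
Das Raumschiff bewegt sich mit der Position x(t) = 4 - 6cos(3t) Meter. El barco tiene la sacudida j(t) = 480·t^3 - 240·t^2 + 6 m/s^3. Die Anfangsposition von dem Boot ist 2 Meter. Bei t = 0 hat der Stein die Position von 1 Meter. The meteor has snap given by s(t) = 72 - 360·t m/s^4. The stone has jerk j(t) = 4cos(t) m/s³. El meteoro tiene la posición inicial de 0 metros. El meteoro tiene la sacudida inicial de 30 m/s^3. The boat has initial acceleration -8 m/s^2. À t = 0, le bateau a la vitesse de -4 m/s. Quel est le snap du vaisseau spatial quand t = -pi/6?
Pour résoudre ceci, nous devons prendre 4 dérivées de notre équation de la position x(t) = 4 - 6·cos(3·t). La dérivée de la position donne la vitesse: v(t) = 18·sin(3·t). En prenant d/dt de v(t), nous trouvons a(t) = 54·cos(3·t). En dérivant l'accélération, nous obtenons le jerk: j(t) = -162·sin(3·t). La dérivée du jerk donne le snap: s(t) = -486·cos(3·t). Nous avons le snap s(t) = -486·cos(3·t). En substituant t = -pi/6: s(-pi/6) = 0.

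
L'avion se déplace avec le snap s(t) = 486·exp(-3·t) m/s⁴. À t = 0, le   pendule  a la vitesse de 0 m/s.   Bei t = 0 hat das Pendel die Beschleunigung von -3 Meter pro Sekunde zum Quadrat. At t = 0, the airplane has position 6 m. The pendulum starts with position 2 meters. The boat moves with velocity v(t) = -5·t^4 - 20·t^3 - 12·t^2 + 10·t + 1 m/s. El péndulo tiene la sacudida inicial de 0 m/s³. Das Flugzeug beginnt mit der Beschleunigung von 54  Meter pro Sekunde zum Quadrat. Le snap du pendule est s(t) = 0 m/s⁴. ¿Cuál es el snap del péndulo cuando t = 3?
Usando s(t) = 0 y sustituyendo t = 3, encontramos s = 0.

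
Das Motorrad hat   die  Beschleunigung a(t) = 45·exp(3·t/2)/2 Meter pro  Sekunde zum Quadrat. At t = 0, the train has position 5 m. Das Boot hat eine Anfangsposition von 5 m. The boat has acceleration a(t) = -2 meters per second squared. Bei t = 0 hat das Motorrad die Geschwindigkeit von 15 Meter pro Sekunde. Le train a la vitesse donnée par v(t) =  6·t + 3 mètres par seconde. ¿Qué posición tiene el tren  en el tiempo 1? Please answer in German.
Wir müssen die Stammfunktion unserer Gleichung für die Geschwindigkeit v(t) = 6·t + 3 1-mal finden. Die Stammfunktion von der Geschwindigkeit ist die Position. Mit x(0) = 5 erhalten wir x(t) = 3·t^2 + 3·t + 5. Aus der Gleichung für die Position x(t) = 3·t^2 + 3·t + 5, setzen wir t = 1 ein und erhalten x = 11.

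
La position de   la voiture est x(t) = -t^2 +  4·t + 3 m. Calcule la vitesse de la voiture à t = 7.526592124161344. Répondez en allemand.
Ausgehend von der Position x(t) = -t^2 + 4·t + 3, nehmen wir 1 Ableitung. Die Ableitung von der Position ergibt die Geschwindigkeit: v(t) = 4 - 2·t. Wir haben die Geschwindigkeit v(t) = 4 - 2·t. Durch Einsetzen von t = 7.526592124161344: v(7.526592124161344) = -11.0531842483227.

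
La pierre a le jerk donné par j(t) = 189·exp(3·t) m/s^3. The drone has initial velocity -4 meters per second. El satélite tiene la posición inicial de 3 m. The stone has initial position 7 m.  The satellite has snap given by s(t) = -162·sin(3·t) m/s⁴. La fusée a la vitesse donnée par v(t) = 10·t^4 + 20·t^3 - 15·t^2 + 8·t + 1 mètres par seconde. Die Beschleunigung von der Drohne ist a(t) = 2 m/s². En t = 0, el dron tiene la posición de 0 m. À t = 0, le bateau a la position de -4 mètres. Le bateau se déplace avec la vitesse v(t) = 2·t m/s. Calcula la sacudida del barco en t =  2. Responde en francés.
Nous devons dériver notre équation de la vitesse v(t) = 2·t 2 fois. La dérivée de la vitesse donne l'accélération: a(t) = 2. En prenant d/dt de a(t), nous trouvons j(t) = 0. En utilisant j(t) = 0 et en substituant t = 2, nous trouvons j = 0.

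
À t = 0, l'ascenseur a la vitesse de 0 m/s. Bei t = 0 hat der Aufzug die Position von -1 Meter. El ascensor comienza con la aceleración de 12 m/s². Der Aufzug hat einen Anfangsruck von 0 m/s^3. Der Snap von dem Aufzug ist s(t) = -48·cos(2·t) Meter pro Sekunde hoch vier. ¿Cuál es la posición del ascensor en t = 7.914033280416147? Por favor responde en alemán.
Um dies zu lösen, müssen wir 4 Integrale unserer Gleichung für den Snap s(t) = -48·cos(2·t) finden. Mit ∫s(t)dt und Anwendung von j(0) = 0, finden wir j(t) = -24·sin(2·t). Durch Integration von dem Ruck und Verwendung der Anfangsbedingung a(0) = 12, erhalten wir a(t) = 12·cos(2·t). Die Stammfunktion von der Beschleunigung, mit v(0) = 0, ergibt die Geschwindigkeit: v(t) = 6·sin(2·t). Durch Integration von der Geschwindigkeit und Verwendung der Anfangsbedingung x(0) = -1, erhalten wir x(t) = 2 - 3·cos(2·t). Aus der Gleichung für die Position x(t) = 2 - 3·cos(2·t), setzen wir t = 7.914033280416147 ein und erhalten x = 4.97838879541545.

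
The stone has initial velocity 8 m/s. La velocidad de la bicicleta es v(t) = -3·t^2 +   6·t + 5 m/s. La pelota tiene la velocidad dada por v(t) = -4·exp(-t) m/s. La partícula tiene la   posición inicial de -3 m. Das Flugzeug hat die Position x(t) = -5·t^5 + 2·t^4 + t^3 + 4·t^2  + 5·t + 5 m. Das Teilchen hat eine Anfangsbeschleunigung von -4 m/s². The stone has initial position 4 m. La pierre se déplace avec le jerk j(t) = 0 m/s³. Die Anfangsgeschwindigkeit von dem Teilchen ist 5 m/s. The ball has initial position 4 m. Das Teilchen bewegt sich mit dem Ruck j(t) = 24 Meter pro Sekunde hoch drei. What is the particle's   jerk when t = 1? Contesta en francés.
Nous avons le jerk j(t) = 24. En substituant t = 1: j(1) = 24.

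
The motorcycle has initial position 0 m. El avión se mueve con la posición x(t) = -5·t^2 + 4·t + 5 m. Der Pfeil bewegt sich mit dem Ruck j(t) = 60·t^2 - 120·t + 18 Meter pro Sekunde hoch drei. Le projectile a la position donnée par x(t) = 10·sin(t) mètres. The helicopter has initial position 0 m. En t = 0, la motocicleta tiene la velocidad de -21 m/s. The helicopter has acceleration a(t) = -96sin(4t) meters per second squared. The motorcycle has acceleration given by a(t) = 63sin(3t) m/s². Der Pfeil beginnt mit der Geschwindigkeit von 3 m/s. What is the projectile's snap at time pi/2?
We must differentiate our position equation x(t) = 10·sin(t) 4 times. Taking d/dt of x(t), we find v(t) = 10·cos(t). The derivative of velocity gives acceleration: a(t) = -10·sin(t). The derivative of acceleration gives jerk: j(t) = -10·cos(t). Differentiating jerk, we get snap: s(t) = 10·sin(t). We have snap s(t) = 10·sin(t). Substituting t = pi/2: s(pi/2) = 10.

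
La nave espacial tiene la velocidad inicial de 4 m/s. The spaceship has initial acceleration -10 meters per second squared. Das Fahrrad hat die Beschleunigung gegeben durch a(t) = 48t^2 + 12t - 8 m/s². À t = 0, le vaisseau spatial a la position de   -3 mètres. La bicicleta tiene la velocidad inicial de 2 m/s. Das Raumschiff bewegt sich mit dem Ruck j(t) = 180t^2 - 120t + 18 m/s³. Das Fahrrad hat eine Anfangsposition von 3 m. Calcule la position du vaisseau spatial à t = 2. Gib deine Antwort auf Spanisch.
Para resolver esto, necesitamos tomar 3 integrales de nuestra ecuación de la sacudida j(t) = 180·t^2 - 120·t + 18. La integral de la sacudida, con a(0) = -10, da la aceleración: a(t) = 60·t^3 - 60·t^2 + 18·t - 10. Tomando ∫a(t)dt y aplicando v(0) = 4, encontramos v(t) = 15·t^4 - 20·t^3 + 9·t^2 - 10·t + 4. Tomando ∫v(t)dt y aplicando x(0) = -3, encontramos x(t) = 3·t^5 - 5·t^4 + 3·t^3 - 5·t^2 + 4·t - 3. De la ecuación de la posición x(t) = 3·t^5 - 5·t^4 + 3·t^3 - 5·t^2 + 4·t - 3, sustituimos t = 2 para obtener x = 25.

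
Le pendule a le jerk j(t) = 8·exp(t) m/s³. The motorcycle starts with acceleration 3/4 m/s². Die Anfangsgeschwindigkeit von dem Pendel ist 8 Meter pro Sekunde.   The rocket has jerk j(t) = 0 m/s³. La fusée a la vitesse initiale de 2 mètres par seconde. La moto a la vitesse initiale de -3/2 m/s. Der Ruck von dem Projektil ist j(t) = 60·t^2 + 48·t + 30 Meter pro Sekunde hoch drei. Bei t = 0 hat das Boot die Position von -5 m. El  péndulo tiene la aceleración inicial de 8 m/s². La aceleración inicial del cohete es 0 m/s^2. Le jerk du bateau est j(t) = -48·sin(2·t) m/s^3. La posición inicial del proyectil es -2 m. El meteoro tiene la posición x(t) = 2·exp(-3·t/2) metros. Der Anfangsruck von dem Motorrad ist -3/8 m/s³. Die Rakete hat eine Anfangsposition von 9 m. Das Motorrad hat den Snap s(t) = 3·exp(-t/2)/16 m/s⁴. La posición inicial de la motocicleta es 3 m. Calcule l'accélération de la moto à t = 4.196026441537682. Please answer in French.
Nous devons intégrer notre équation du snap s(t) = 3·exp(-t/2)/16 2 fois. L'intégrale du snap, avec j(0) = -3/8, donne le jerk: j(t) = -3·exp(-t/2)/8. En intégrant le jerk et en utilisant la condition initiale a(0) = 3/4, nous obtenons a(t) = 3·exp(-t/2)/4. De l'équation de l'accélération a(t) = 3·exp(-t/2)/4, nous substituons t = 4.196026441537682 pour obtenir a = 0.0920249729903380.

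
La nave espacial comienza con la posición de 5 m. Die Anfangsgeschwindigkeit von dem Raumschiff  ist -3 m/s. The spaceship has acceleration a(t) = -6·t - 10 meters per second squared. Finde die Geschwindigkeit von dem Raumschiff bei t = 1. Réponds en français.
Pour résoudre ceci, nous devons prendre 1 primitive de notre équation de l'accélération a(t) = -6·t - 10. En intégrant l'accélération et en utilisant la condition initiale v(0) = -3, nous obtenons v(t) = -3·t^2 - 10·t - 3. En utilisant v(t) = -3·t^2 - 10·t - 3 et en substituant t = 1, nous trouvons v = -16.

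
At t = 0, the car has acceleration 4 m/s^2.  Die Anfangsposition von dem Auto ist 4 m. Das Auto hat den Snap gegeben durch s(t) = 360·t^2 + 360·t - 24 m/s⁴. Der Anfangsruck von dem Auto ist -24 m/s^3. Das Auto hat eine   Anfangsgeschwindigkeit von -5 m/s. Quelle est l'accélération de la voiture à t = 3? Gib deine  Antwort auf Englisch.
Starting from snap s(t) = 360·t^2 + 360·t - 24, we take 2 antiderivatives. The integral of snap, with j(0) = -24, gives jerk: j(t) = 120·t^3 + 180·t^2 - 24·t - 24. Finding the antiderivative of j(t) and using a(0) = 4: a(t) = 30·t^4 + 60·t^3 - 12·t^2 - 24·t + 4. From the given acceleration equation a(t) = 30·t^4 + 60·t^3 - 12·t^2 - 24·t + 4, we substitute t = 3 to get a = 3874.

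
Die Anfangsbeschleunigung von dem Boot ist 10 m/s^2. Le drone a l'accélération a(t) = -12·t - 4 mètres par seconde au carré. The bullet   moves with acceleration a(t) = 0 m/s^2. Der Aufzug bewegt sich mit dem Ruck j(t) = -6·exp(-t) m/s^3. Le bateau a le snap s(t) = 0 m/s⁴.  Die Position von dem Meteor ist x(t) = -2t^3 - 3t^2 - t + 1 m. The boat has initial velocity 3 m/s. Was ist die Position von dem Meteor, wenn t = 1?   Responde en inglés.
Using x(t) = -2·t^3 - 3·t^2 - t + 1 and substituting t = 1, we find x = -5.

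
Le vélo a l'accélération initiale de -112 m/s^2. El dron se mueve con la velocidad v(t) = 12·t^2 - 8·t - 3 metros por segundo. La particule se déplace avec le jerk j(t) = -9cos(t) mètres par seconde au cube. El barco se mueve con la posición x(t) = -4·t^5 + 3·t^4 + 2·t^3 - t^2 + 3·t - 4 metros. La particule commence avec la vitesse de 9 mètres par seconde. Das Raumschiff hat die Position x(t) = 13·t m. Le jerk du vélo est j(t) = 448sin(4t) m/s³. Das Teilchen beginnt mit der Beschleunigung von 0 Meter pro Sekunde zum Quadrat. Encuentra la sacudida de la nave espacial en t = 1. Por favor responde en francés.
En partant de la position x(t) = 13·t, nous prenons 3 dérivées. La dérivée de la position donne la vitesse: v(t) = 13. En prenant d/dt de v(t), nous trouvons a(t) = 0. En dérivant l'accélération, nous obtenons le jerk: j(t) = 0. Nous avons le jerk j(t) = 0. En substituant t = 1: j(1) = 0.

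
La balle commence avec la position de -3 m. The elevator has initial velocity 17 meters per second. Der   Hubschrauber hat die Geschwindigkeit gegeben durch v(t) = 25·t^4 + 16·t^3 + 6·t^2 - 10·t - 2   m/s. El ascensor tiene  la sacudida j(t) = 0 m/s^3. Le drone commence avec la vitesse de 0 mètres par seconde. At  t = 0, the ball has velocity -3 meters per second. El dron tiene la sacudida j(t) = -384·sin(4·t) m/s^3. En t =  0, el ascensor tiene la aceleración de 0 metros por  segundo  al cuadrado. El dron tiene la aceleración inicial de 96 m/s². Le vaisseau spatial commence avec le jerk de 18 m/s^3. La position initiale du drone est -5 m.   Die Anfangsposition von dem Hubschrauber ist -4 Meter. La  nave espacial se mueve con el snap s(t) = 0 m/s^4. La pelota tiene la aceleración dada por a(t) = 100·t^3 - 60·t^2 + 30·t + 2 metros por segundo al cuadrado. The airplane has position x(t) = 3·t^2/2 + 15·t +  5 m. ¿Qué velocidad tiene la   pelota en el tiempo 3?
Necesitamos integrar nuestra ecuación de la aceleración a(t) = 100·t^3 - 60·t^2 + 30·t + 2 1 vez. La integral de la aceleración, con v(0) = -3, da la velocidad: v(t) = 25·t^4 - 20·t^3 + 15·t^2 + 2·t - 3. De la ecuación de la velocidad v(t) = 25·t^4 - 20·t^3 + 15·t^2 + 2·t - 3, sustituimos t = 3 para obtener v = 1623.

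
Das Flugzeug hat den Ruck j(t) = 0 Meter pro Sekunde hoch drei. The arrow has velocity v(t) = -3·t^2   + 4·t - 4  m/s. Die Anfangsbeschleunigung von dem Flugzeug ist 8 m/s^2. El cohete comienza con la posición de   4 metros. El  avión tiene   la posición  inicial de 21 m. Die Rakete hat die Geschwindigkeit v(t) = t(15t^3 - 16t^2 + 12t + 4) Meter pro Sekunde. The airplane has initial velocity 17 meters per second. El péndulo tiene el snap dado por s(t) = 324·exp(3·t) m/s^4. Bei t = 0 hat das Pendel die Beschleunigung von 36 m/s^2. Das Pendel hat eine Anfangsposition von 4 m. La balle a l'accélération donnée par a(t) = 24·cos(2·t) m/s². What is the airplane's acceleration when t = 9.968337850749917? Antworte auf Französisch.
Nous devons intégrer notre équation du jerk j(t) = 0 1 fois. L'intégrale du jerk, avec a(0) = 8, donne l'accélération: a(t) = 8. Nous avons l'accélération a(t) = 8. En substituant t = 9.968337850749917: a(9.968337850749917) = 8.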